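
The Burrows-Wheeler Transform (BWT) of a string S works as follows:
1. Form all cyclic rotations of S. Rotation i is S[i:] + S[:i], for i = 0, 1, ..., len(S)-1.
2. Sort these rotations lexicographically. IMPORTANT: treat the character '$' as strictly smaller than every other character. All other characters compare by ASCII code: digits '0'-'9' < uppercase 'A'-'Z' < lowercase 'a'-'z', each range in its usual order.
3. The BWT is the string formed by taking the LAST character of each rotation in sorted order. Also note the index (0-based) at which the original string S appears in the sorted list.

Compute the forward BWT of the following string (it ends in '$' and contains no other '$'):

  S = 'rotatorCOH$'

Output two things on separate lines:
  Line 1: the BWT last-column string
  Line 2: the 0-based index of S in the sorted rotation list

All 11 rotations (rotation i = S[i:]+S[:i]):
  rot[0] = rotatorCOH$
  rot[1] = otatorCOH$r
  rot[2] = tatorCOH$ro
  rot[3] = atorCOH$rot
  rot[4] = torCOH$rota
  rot[5] = orCOH$rotat
  rot[6] = rCOH$rotato
  rot[7] = COH$rotator
  rot[8] = OH$rotatorC
  rot[9] = H$rotatorCO
  rot[10] = $rotatorCOH
Sorted (with $ < everything):
  sorted[0] = $rotatorCOH  (last char: 'H')
  sorted[1] = COH$rotator  (last char: 'r')
  sorted[2] = H$rotatorCO  (last char: 'O')
  sorted[3] = OH$rotatorC  (last char: 'C')
  sorted[4] = atorCOH$rot  (last char: 't')
  sorted[5] = orCOH$rotat  (last char: 't')
  sorted[6] = otatorCOH$r  (last char: 'r')
  sorted[7] = rCOH$rotato  (last char: 'o')
  sorted[8] = rotatorCOH$  (last char: '$')
  sorted[9] = tatorCOH$ro  (last char: 'o')
  sorted[10] = torCOH$rota  (last char: 'a')
Last column: HrOCttro$oa
Original string S is at sorted index 8

Answer: HrOCttro$oa
8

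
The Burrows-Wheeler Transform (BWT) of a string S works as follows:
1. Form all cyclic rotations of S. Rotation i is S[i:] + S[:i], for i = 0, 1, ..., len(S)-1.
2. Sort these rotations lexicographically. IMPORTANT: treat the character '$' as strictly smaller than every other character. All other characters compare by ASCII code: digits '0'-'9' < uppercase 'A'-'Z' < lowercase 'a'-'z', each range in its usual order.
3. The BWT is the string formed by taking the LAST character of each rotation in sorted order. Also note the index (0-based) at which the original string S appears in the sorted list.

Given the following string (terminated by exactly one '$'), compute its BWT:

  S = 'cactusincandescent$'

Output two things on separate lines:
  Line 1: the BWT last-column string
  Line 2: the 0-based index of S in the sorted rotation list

Answer: tcc$nsancdsiaeeunct
3

Derivation:
All 19 rotations (rotation i = S[i:]+S[:i]):
  rot[0] = cactusincandescent$
  rot[1] = actusincandescent$c
  rot[2] = ctusincandescent$ca
  rot[3] = tusincandescent$cac
  rot[4] = usincandescent$cact
  rot[5] = sincandescent$cactu
  rot[6] = incandescent$cactus
  rot[7] = ncandescent$cactusi
  rot[8] = candescent$cactusin
  rot[9] = andescent$cactusinc
  rot[10] = ndescent$cactusinca
  rot[11] = descent$cactusincan
  rot[12] = escent$cactusincand
  rot[13] = scent$cactusincande
  rot[14] = cent$cactusincandes
  rot[15] = ent$cactusincandesc
  rot[16] = nt$cactusincandesce
  rot[17] = t$cactusincandescen
  rot[18] = $cactusincandescent
Sorted (with $ < everything):
  sorted[0] = $cactusincandescent  (last char: 't')
  sorted[1] = actusincandescent$c  (last char: 'c')
  sorted[2] = andescent$cactusinc  (last char: 'c')
  sorted[3] = cactusincandescent$  (last char: '$')
  sorted[4] = candescent$cactusin  (last char: 'n')
  sorted[5] = cent$cactusincandes  (last char: 's')
  sorted[6] = ctusincandescent$ca  (last char: 'a')
  sorted[7] = descent$cactusincan  (last char: 'n')
  sorted[8] = ent$cactusincandesc  (last char: 'c')
  sorted[9] = escent$cactusincand  (last char: 'd')
  sorted[10] = incandescent$cactus  (last char: 's')
  sorted[11] = ncandescent$cactusi  (last char: 'i')
  sorted[12] = ndescent$cactusinca  (last char: 'a')
  sorted[13] = nt$cactusincandesce  (last char: 'e')
  sorted[14] = scent$cactusincande  (last char: 'e')
  sorted[15] = sincandescent$cactu  (last char: 'u')
  sorted[16] = t$cactusincandescen  (last char: 'n')
  sorted[17] = tusincandescent$cac  (last char: 'c')
  sorted[18] = usincandescent$cact  (last char: 't')
Last column: tcc$nsancdsiaeeunct
Original string S is at sorted index 3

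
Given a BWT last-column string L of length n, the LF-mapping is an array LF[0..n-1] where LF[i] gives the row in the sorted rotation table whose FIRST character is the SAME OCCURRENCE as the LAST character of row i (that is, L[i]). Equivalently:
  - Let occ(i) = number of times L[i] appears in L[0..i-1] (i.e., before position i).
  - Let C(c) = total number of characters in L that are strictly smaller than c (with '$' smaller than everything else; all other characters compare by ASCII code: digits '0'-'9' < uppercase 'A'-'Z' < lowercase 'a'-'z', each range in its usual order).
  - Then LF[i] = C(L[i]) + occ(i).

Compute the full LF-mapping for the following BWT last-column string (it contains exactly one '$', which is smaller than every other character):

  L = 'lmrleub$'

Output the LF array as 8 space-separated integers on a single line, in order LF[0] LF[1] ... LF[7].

Answer: 3 5 6 4 2 7 1 0

Derivation:
Char counts: '$':1, 'b':1, 'e':1, 'l':2, 'm':1, 'r':1, 'u':1
C (first-col start): C('$')=0, C('b')=1, C('e')=2, C('l')=3, C('m')=5, C('r')=6, C('u')=7
L[0]='l': occ=0, LF[0]=C('l')+0=3+0=3
L[1]='m': occ=0, LF[1]=C('m')+0=5+0=5
L[2]='r': occ=0, LF[2]=C('r')+0=6+0=6
L[3]='l': occ=1, LF[3]=C('l')+1=3+1=4
L[4]='e': occ=0, LF[4]=C('e')+0=2+0=2
L[5]='u': occ=0, LF[5]=C('u')+0=7+0=7
L[6]='b': occ=0, LF[6]=C('b')+0=1+0=1
L[7]='$': occ=0, LF[7]=C('$')+0=0+0=0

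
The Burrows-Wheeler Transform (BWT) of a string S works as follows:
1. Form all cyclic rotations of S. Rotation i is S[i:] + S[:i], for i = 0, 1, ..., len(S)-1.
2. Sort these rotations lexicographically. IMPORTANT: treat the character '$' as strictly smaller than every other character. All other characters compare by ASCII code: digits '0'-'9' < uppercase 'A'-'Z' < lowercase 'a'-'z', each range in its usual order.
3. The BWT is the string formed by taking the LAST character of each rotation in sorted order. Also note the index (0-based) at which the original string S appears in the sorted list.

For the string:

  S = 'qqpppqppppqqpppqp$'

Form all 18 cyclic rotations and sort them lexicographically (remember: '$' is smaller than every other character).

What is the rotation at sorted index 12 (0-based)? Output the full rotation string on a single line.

Answer: qp$qqpppqppppqqppp

Derivation:
All 18 rotations (rotation i = S[i:]+S[:i]):
  rot[0] = qqpppqppppqqpppqp$
  rot[1] = qpppqppppqqpppqp$q
  rot[2] = pppqppppqqpppqp$qq
  rot[3] = ppqppppqqpppqp$qqp
  rot[4] = pqppppqqpppqp$qqpp
  rot[5] = qppppqqpppqp$qqppp
  rot[6] = ppppqqpppqp$qqpppq
  rot[7] = pppqqpppqp$qqpppqp
  rot[8] = ppqqpppqp$qqpppqpp
  rot[9] = pqqpppqp$qqpppqppp
  rot[10] = qqpppqp$qqpppqpppp
  rot[11] = qpppqp$qqpppqppppq
  rot[12] = pppqp$qqpppqppppqq
  rot[13] = ppqp$qqpppqppppqqp
  rot[14] = pqp$qqpppqppppqqpp
  rot[15] = qp$qqpppqppppqqppp
  rot[16] = p$qqpppqppppqqpppq
  rot[17] = $qqpppqppppqqpppqp
Sorted (with $ < everything):
  sorted[0] = $qqpppqppppqqpppqp
  sorted[1] = p$qqpppqppppqqpppq
  sorted[2] = ppppqqpppqp$qqpppq
  sorted[3] = pppqp$qqpppqppppqq
  sorted[4] = pppqppppqqpppqp$qq
  sorted[5] = pppqqpppqp$qqpppqp
  sorted[6] = ppqp$qqpppqppppqqp
  sorted[7] = ppqppppqqpppqp$qqp
  sorted[8] = ppqqpppqp$qqpppqpp
  sorted[9] = pqp$qqpppqppppqqpp
  sorted[10] = pqppppqqpppqp$qqpp
  sorted[11] = pqqpppqp$qqpppqppp
  sorted[12] = qp$qqpppqppppqqppp
  sorted[13] = qppppqqpppqp$qqppp
  sorted[14] = qpppqp$qqpppqppppq
  sorted[15] = qpppqppppqqpppqp$q
  sorted[16] = qqpppqp$qqpppqpppp
  sorted[17] = qqpppqppppqqpppqp$
sorted[12] = qp$qqpppqppppqqppp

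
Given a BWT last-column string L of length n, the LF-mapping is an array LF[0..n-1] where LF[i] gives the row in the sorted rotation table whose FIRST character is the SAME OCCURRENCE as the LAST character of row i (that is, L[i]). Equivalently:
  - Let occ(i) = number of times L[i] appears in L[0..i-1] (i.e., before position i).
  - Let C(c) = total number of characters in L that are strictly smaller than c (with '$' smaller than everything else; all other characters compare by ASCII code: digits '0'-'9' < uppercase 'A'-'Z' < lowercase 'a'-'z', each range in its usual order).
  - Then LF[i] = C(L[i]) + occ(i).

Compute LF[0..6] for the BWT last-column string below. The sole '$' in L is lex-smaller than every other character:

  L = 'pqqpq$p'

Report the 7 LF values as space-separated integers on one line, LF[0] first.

Char counts: '$':1, 'p':3, 'q':3
C (first-col start): C('$')=0, C('p')=1, C('q')=4
L[0]='p': occ=0, LF[0]=C('p')+0=1+0=1
L[1]='q': occ=0, LF[1]=C('q')+0=4+0=4
L[2]='q': occ=1, LF[2]=C('q')+1=4+1=5
L[3]='p': occ=1, LF[3]=C('p')+1=1+1=2
L[4]='q': occ=2, LF[4]=C('q')+2=4+2=6
L[5]='$': occ=0, LF[5]=C('$')+0=0+0=0
L[6]='p': occ=2, LF[6]=C('p')+2=1+2=3

Answer: 1 4 5 2 6 0 3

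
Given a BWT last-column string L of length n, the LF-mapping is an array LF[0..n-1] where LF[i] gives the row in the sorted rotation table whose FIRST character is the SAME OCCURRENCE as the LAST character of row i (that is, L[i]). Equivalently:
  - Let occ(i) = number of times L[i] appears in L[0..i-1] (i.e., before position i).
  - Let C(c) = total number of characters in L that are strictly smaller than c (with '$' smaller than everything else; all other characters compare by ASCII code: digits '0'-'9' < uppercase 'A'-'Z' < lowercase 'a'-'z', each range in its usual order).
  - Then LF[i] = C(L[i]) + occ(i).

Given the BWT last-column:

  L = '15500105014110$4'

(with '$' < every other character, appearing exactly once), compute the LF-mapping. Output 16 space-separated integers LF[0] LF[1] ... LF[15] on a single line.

Answer: 6 13 14 1 2 7 3 15 4 8 11 9 10 5 0 12

Derivation:
Char counts: '$':1, '0':5, '1':5, '4':2, '5':3
C (first-col start): C('$')=0, C('0')=1, C('1')=6, C('4')=11, C('5')=13
L[0]='1': occ=0, LF[0]=C('1')+0=6+0=6
L[1]='5': occ=0, LF[1]=C('5')+0=13+0=13
L[2]='5': occ=1, LF[2]=C('5')+1=13+1=14
L[3]='0': occ=0, LF[3]=C('0')+0=1+0=1
L[4]='0': occ=1, LF[4]=C('0')+1=1+1=2
L[5]='1': occ=1, LF[5]=C('1')+1=6+1=7
L[6]='0': occ=2, LF[6]=C('0')+2=1+2=3
L[7]='5': occ=2, LF[7]=C('5')+2=13+2=15
L[8]='0': occ=3, LF[8]=C('0')+3=1+3=4
L[9]='1': occ=2, LF[9]=C('1')+2=6+2=8
L[10]='4': occ=0, LF[10]=C('4')+0=11+0=11
L[11]='1': occ=3, LF[11]=C('1')+3=6+3=9
L[12]='1': occ=4, LF[12]=C('1')+4=6+4=10
L[13]='0': occ=4, LF[13]=C('0')+4=1+4=5
L[14]='$': occ=0, LF[14]=C('$')+0=0+0=0
L[15]='4': occ=1, LF[15]=C('4')+1=11+1=12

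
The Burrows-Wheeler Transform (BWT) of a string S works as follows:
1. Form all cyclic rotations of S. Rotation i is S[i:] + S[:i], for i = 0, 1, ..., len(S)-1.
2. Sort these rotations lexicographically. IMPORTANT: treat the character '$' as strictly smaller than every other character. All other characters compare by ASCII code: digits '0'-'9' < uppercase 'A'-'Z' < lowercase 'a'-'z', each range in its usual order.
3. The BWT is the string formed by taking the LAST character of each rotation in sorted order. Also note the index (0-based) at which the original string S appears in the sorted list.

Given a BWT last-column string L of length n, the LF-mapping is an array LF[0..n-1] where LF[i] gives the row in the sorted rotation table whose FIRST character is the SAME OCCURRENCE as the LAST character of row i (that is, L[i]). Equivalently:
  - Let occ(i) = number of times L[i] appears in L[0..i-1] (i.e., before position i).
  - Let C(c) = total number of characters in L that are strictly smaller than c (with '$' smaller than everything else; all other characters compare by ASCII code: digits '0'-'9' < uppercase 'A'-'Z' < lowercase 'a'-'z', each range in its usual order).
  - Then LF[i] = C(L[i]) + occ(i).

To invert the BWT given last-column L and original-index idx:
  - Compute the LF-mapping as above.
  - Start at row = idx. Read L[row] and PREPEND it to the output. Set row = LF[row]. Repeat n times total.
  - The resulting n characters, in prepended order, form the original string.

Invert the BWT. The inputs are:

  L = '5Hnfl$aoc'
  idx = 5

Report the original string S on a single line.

Answer: falconH5$

Derivation:
LF mapping: 1 2 7 5 6 0 3 8 4
Walk LF starting at row 5, prepending L[row]:
  step 1: row=5, L[5]='$', prepend. Next row=LF[5]=0
  step 2: row=0, L[0]='5', prepend. Next row=LF[0]=1
  step 3: row=1, L[1]='H', prepend. Next row=LF[1]=2
  step 4: row=2, L[2]='n', prepend. Next row=LF[2]=7
  step 5: row=7, L[7]='o', prepend. Next row=LF[7]=8
  step 6: row=8, L[8]='c', prepend. Next row=LF[8]=4
  step 7: row=4, L[4]='l', prepend. Next row=LF[4]=6
  step 8: row=6, L[6]='a', prepend. Next row=LF[6]=3
  step 9: row=3, L[3]='f', prepend. Next row=LF[3]=5
Reversed output: falconH5$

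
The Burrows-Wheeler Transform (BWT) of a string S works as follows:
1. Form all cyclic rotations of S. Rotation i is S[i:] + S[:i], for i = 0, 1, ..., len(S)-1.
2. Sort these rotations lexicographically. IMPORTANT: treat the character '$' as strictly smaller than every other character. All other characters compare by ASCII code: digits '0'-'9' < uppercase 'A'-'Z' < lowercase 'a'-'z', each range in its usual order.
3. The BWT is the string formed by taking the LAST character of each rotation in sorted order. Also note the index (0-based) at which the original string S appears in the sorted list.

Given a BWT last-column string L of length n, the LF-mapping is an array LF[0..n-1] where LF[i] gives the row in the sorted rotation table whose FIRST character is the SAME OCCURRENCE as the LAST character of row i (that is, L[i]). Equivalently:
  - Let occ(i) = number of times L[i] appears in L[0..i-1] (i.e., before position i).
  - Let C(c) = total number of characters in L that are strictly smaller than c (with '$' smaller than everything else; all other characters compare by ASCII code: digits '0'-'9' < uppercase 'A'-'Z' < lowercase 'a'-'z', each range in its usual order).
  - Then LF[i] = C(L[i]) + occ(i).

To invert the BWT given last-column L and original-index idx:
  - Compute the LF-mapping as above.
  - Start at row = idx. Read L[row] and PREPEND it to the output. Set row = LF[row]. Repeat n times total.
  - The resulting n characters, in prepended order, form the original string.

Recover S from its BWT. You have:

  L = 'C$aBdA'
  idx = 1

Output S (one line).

Answer: AdaBC$

Derivation:
LF mapping: 3 0 4 2 5 1
Walk LF starting at row 1, prepending L[row]:
  step 1: row=1, L[1]='$', prepend. Next row=LF[1]=0
  step 2: row=0, L[0]='C', prepend. Next row=LF[0]=3
  step 3: row=3, L[3]='B', prepend. Next row=LF[3]=2
  step 4: row=2, L[2]='a', prepend. Next row=LF[2]=4
  step 5: row=4, L[4]='d', prepend. Next row=LF[4]=5
  step 6: row=5, L[5]='A', prepend. Next row=LF[5]=1
Reversed output: AdaBC$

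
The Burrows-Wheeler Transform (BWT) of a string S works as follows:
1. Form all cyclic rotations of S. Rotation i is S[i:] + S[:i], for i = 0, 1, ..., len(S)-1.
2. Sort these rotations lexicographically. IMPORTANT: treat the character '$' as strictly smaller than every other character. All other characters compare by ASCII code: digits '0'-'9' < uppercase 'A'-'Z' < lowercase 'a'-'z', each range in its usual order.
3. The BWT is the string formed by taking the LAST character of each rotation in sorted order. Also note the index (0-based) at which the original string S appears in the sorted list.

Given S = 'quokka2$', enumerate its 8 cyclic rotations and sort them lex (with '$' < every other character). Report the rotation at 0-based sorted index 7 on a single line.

All 8 rotations (rotation i = S[i:]+S[:i]):
  rot[0] = quokka2$
  rot[1] = uokka2$q
  rot[2] = okka2$qu
  rot[3] = kka2$quo
  rot[4] = ka2$quok
  rot[5] = a2$quokk
  rot[6] = 2$quokka
  rot[7] = $quokka2
Sorted (with $ < everything):
  sorted[0] = $quokka2
  sorted[1] = 2$quokka
  sorted[2] = a2$quokk
  sorted[3] = ka2$quok
  sorted[4] = kka2$quo
  sorted[5] = okka2$qu
  sorted[6] = quokka2$
  sorted[7] = uokka2$q
sorted[7] = uokka2$q

Answer: uokka2$q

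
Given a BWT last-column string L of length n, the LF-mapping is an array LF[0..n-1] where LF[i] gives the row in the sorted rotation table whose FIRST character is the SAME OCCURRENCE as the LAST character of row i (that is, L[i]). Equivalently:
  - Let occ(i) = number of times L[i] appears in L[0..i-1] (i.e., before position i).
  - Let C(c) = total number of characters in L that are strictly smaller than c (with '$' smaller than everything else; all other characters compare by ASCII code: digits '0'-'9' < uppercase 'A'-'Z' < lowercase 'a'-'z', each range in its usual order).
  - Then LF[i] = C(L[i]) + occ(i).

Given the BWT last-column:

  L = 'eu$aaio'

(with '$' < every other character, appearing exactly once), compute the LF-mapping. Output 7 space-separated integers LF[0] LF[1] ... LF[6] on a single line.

Char counts: '$':1, 'a':2, 'e':1, 'i':1, 'o':1, 'u':1
C (first-col start): C('$')=0, C('a')=1, C('e')=3, C('i')=4, C('o')=5, C('u')=6
L[0]='e': occ=0, LF[0]=C('e')+0=3+0=3
L[1]='u': occ=0, LF[1]=C('u')+0=6+0=6
L[2]='$': occ=0, LF[2]=C('$')+0=0+0=0
L[3]='a': occ=0, LF[3]=C('a')+0=1+0=1
L[4]='a': occ=1, LF[4]=C('a')+1=1+1=2
L[5]='i': occ=0, LF[5]=C('i')+0=4+0=4
L[6]='o': occ=0, LF[6]=C('o')+0=5+0=5

Answer: 3 6 0 1 2 4 5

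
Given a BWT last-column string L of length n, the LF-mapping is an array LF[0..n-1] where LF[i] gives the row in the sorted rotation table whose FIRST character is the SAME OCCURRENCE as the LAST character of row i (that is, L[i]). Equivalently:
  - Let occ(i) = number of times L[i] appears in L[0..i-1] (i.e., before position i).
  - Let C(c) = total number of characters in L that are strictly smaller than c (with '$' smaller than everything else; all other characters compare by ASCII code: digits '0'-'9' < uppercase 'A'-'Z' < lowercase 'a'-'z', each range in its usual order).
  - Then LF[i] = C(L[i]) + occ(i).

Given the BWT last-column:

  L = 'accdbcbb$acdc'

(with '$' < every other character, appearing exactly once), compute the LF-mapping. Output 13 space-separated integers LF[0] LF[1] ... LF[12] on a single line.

Char counts: '$':1, 'a':2, 'b':3, 'c':5, 'd':2
C (first-col start): C('$')=0, C('a')=1, C('b')=3, C('c')=6, C('d')=11
L[0]='a': occ=0, LF[0]=C('a')+0=1+0=1
L[1]='c': occ=0, LF[1]=C('c')+0=6+0=6
L[2]='c': occ=1, LF[2]=C('c')+1=6+1=7
L[3]='d': occ=0, LF[3]=C('d')+0=11+0=11
L[4]='b': occ=0, LF[4]=C('b')+0=3+0=3
L[5]='c': occ=2, LF[5]=C('c')+2=6+2=8
L[6]='b': occ=1, LF[6]=C('b')+1=3+1=4
L[7]='b': occ=2, LF[7]=C('b')+2=3+2=5
L[8]='$': occ=0, LF[8]=C('$')+0=0+0=0
L[9]='a': occ=1, LF[9]=C('a')+1=1+1=2
L[10]='c': occ=3, LF[10]=C('c')+3=6+3=9
L[11]='d': occ=1, LF[11]=C('d')+1=11+1=12
L[12]='c': occ=4, LF[12]=C('c')+4=6+4=10

Answer: 1 6 7 11 3 8 4 5 0 2 9 12 10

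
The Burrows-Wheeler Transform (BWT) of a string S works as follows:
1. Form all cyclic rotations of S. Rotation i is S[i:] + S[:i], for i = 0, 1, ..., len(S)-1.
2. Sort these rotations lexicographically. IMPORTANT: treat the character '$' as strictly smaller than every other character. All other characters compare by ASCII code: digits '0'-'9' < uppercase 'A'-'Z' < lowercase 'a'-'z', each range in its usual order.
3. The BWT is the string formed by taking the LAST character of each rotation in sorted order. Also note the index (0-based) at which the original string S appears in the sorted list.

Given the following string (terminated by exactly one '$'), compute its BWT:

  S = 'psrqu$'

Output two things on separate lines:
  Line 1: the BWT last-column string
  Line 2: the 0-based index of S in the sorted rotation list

Answer: u$rspq
1

Derivation:
All 6 rotations (rotation i = S[i:]+S[:i]):
  rot[0] = psrqu$
  rot[1] = srqu$p
  rot[2] = rqu$ps
  rot[3] = qu$psr
  rot[4] = u$psrq
  rot[5] = $psrqu
Sorted (with $ < everything):
  sorted[0] = $psrqu  (last char: 'u')
  sorted[1] = psrqu$  (last char: '$')
  sorted[2] = qu$psr  (last char: 'r')
  sorted[3] = rqu$ps  (last char: 's')
  sorted[4] = srqu$p  (last char: 'p')
  sorted[5] = u$psrq  (last char: 'q')
Last column: u$rspq
Original string S is at sorted index 1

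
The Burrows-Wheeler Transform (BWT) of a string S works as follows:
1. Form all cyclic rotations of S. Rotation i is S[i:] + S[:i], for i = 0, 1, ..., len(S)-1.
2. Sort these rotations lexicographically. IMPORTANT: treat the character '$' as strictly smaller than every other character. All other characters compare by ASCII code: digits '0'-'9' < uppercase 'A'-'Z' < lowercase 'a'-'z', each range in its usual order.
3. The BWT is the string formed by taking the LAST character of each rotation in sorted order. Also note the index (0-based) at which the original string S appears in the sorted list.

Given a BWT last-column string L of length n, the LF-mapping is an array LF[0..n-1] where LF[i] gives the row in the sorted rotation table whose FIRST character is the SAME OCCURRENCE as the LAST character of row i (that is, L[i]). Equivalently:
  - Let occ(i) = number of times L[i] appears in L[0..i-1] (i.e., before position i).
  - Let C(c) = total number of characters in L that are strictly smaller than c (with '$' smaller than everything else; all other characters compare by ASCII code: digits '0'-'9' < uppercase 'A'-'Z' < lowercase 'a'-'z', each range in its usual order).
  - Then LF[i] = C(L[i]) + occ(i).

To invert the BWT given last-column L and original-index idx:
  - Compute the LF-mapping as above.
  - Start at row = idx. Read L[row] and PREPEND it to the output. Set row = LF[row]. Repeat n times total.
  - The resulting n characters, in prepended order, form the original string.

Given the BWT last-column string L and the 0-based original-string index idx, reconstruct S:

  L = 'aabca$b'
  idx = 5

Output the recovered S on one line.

LF mapping: 1 2 4 6 3 0 5
Walk LF starting at row 5, prepending L[row]:
  step 1: row=5, L[5]='$', prepend. Next row=LF[5]=0
  step 2: row=0, L[0]='a', prepend. Next row=LF[0]=1
  step 3: row=1, L[1]='a', prepend. Next row=LF[1]=2
  step 4: row=2, L[2]='b', prepend. Next row=LF[2]=4
  step 5: row=4, L[4]='a', prepend. Next row=LF[4]=3
  step 6: row=3, L[3]='c', prepend. Next row=LF[3]=6
  step 7: row=6, L[6]='b', prepend. Next row=LF[6]=5
Reversed output: bcabaa$

Answer: bcabaa$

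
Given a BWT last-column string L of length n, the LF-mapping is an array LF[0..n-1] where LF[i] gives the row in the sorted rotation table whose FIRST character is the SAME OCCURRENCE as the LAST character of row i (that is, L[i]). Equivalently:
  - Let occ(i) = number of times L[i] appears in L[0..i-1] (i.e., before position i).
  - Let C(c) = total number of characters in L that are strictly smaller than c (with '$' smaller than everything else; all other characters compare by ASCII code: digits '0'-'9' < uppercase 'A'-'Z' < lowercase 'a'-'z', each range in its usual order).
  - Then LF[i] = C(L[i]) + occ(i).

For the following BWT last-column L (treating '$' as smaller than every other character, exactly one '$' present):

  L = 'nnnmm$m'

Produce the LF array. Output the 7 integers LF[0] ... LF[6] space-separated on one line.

Answer: 4 5 6 1 2 0 3

Derivation:
Char counts: '$':1, 'm':3, 'n':3
C (first-col start): C('$')=0, C('m')=1, C('n')=4
L[0]='n': occ=0, LF[0]=C('n')+0=4+0=4
L[1]='n': occ=1, LF[1]=C('n')+1=4+1=5
L[2]='n': occ=2, LF[2]=C('n')+2=4+2=6
L[3]='m': occ=0, LF[3]=C('m')+0=1+0=1
L[4]='m': occ=1, LF[4]=C('m')+1=1+1=2
L[5]='$': occ=0, LF[5]=C('$')+0=0+0=0
L[6]='m': occ=2, LF[6]=C('m')+2=1+2=3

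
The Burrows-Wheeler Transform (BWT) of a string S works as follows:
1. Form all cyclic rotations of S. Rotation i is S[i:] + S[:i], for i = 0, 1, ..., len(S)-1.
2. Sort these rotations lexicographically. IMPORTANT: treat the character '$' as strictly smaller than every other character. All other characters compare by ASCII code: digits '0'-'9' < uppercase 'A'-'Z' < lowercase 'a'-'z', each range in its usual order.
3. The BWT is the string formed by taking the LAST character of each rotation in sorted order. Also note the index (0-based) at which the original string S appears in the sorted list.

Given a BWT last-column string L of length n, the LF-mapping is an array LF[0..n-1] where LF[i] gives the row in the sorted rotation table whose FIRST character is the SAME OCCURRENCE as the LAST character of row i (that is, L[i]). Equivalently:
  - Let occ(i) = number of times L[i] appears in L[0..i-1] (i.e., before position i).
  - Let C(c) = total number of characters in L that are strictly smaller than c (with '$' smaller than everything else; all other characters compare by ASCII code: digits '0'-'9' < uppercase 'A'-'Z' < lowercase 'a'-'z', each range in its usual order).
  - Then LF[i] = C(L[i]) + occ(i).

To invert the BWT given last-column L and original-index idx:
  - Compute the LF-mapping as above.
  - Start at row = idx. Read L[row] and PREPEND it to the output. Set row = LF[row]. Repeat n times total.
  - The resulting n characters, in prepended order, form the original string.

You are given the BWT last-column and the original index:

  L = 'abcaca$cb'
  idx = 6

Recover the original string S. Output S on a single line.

Answer: caabccba$

Derivation:
LF mapping: 1 4 6 2 7 3 0 8 5
Walk LF starting at row 6, prepending L[row]:
  step 1: row=6, L[6]='$', prepend. Next row=LF[6]=0
  step 2: row=0, L[0]='a', prepend. Next row=LF[0]=1
  step 3: row=1, L[1]='b', prepend. Next row=LF[1]=4
  step 4: row=4, L[4]='c', prepend. Next row=LF[4]=7
  step 5: row=7, L[7]='c', prepend. Next row=LF[7]=8
  step 6: row=8, L[8]='b', prepend. Next row=LF[8]=5
  step 7: row=5, L[5]='a', prepend. Next row=LF[5]=3
  step 8: row=3, L[3]='a', prepend. Next row=LF[3]=2
  step 9: row=2, L[2]='c', prepend. Next row=LF[2]=6
Reversed output: caabccba$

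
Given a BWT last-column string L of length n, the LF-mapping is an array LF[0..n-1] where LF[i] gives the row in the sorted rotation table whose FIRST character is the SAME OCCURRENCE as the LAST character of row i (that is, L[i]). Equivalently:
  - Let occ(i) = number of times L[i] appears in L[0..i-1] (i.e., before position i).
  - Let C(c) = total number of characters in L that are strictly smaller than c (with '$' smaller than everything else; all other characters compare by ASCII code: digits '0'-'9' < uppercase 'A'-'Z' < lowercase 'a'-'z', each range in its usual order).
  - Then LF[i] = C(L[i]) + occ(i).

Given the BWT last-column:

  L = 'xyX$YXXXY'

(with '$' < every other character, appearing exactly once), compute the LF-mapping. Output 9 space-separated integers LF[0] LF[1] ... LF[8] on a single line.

Answer: 7 8 1 0 5 2 3 4 6

Derivation:
Char counts: '$':1, 'X':4, 'Y':2, 'x':1, 'y':1
C (first-col start): C('$')=0, C('X')=1, C('Y')=5, C('x')=7, C('y')=8
L[0]='x': occ=0, LF[0]=C('x')+0=7+0=7
L[1]='y': occ=0, LF[1]=C('y')+0=8+0=8
L[2]='X': occ=0, LF[2]=C('X')+0=1+0=1
L[3]='$': occ=0, LF[3]=C('$')+0=0+0=0
L[4]='Y': occ=0, LF[4]=C('Y')+0=5+0=5
L[5]='X': occ=1, LF[5]=C('X')+1=1+1=2
L[6]='X': occ=2, LF[6]=C('X')+2=1+2=3
L[7]='X': occ=3, LF[7]=C('X')+3=1+3=4
L[8]='Y': occ=1, LF[8]=C('Y')+1=5+1=6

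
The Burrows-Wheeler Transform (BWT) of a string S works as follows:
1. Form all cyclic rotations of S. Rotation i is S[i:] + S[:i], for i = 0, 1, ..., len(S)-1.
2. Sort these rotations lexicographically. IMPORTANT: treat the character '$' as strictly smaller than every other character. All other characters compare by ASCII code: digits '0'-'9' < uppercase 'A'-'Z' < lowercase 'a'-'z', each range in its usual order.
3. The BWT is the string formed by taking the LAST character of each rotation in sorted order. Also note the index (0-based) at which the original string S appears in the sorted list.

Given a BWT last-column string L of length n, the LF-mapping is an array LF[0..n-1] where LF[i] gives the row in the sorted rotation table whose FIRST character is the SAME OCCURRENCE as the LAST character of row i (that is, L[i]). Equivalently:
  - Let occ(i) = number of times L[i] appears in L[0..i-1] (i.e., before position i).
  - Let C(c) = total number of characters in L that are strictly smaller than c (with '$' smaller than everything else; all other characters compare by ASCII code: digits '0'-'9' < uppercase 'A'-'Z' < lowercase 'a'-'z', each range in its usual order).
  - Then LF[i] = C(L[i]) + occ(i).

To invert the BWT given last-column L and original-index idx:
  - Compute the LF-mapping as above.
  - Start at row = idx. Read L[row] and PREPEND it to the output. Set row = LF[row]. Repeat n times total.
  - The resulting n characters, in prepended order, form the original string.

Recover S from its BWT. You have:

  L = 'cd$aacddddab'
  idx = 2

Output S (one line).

Answer: abdddaaddcc$

Derivation:
LF mapping: 5 7 0 1 2 6 8 9 10 11 3 4
Walk LF starting at row 2, prepending L[row]:
  step 1: row=2, L[2]='$', prepend. Next row=LF[2]=0
  step 2: row=0, L[0]='c', prepend. Next row=LF[0]=5
  step 3: row=5, L[5]='c', prepend. Next row=LF[5]=6
  step 4: row=6, L[6]='d', prepend. Next row=LF[6]=8
  step 5: row=8, L[8]='d', prepend. Next row=LF[8]=10
  step 6: row=10, L[10]='a', prepend. Next row=LF[10]=3
  step 7: row=3, L[3]='a', prepend. Next row=LF[3]=1
  step 8: row=1, L[1]='d', prepend. Next row=LF[1]=7
  step 9: row=7, L[7]='d', prepend. Next row=LF[7]=9
  step 10: row=9, L[9]='d', prepend. Next row=LF[9]=11
  step 11: row=11, L[11]='b', prepend. Next row=LF[11]=4
  step 12: row=4, L[4]='a', prepend. Next row=LF[4]=2
Reversed output: abdddaaddcc$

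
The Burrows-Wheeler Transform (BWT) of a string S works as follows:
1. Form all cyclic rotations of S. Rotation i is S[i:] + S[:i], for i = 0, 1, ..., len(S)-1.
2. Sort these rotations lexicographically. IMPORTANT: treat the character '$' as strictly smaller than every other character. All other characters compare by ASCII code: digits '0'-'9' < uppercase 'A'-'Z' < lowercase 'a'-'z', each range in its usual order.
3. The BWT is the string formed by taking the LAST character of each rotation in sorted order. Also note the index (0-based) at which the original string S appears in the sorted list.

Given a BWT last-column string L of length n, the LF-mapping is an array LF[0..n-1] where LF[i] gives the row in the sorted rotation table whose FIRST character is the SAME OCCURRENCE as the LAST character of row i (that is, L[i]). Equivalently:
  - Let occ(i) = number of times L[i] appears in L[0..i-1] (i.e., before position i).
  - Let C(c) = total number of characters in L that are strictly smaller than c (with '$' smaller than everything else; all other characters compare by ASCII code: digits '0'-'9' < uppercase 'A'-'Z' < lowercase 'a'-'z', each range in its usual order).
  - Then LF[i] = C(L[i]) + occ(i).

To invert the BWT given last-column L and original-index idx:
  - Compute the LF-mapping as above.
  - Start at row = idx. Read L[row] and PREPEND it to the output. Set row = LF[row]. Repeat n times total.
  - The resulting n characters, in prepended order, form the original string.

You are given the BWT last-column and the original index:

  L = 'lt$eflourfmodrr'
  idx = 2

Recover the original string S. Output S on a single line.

Answer: effortdrumroll$

Derivation:
LF mapping: 5 13 0 2 3 6 8 14 10 4 7 9 1 11 12
Walk LF starting at row 2, prepending L[row]:
  step 1: row=2, L[2]='$', prepend. Next row=LF[2]=0
  step 2: row=0, L[0]='l', prepend. Next row=LF[0]=5
  step 3: row=5, L[5]='l', prepend. Next row=LF[5]=6
  step 4: row=6, L[6]='o', prepend. Next row=LF[6]=8
  step 5: row=8, L[8]='r', prepend. Next row=LF[8]=10
  step 6: row=10, L[10]='m', prepend. Next row=LF[10]=7
  step 7: row=7, L[7]='u', prepend. Next row=LF[7]=14
  step 8: row=14, L[14]='r', prepend. Next row=LF[14]=12
  step 9: row=12, L[12]='d', prepend. Next row=LF[12]=1
  step 10: row=1, L[1]='t', prepend. Next row=LF[1]=13
  step 11: row=13, L[13]='r', prepend. Next row=LF[13]=11
  step 12: row=11, L[11]='o', prepend. Next row=LF[11]=9
  step 13: row=9, L[9]='f', prepend. Next row=LF[9]=4
  step 14: row=4, L[4]='f', prepend. Next row=LF[4]=3
  step 15: row=3, L[3]='e', prepend. Next row=LF[3]=2
Reversed output: effortdrumroll$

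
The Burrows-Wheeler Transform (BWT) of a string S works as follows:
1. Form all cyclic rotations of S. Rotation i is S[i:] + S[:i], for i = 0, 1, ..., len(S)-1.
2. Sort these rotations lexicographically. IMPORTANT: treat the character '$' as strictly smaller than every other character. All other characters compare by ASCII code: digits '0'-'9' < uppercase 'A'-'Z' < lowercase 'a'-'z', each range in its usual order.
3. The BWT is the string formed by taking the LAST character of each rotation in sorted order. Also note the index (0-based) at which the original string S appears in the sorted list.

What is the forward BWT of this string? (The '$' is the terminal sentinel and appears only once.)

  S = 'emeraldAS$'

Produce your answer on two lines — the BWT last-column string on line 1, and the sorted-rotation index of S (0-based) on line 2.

Answer: SdArl$maee
5

Derivation:
All 10 rotations (rotation i = S[i:]+S[:i]):
  rot[0] = emeraldAS$
  rot[1] = meraldAS$e
  rot[2] = eraldAS$em
  rot[3] = raldAS$eme
  rot[4] = aldAS$emer
  rot[5] = ldAS$emera
  rot[6] = dAS$emeral
  rot[7] = AS$emerald
  rot[8] = S$emeraldA
  rot[9] = $emeraldAS
Sorted (with $ < everything):
  sorted[0] = $emeraldAS  (last char: 'S')
  sorted[1] = AS$emerald  (last char: 'd')
  sorted[2] = S$emeraldA  (last char: 'A')
  sorted[3] = aldAS$emer  (last char: 'r')
  sorted[4] = dAS$emeral  (last char: 'l')
  sorted[5] = emeraldAS$  (last char: '$')
  sorted[6] = eraldAS$em  (last char: 'm')
  sorted[7] = ldAS$emera  (last char: 'a')
  sorted[8] = meraldAS$e  (last char: 'e')
  sorted[9] = raldAS$eme  (last char: 'e')
Last column: SdArl$maee
Original string S is at sorted index 5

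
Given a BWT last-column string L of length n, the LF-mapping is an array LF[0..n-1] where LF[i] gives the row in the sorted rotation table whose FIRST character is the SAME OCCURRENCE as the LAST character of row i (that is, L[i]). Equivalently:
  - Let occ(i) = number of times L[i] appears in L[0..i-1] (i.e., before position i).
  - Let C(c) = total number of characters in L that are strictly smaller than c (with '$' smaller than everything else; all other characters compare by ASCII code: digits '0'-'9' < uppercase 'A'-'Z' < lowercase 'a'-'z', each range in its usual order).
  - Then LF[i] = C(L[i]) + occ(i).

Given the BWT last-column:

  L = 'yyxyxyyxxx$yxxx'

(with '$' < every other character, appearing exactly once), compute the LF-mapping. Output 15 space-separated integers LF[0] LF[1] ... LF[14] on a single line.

Char counts: '$':1, 'x':8, 'y':6
C (first-col start): C('$')=0, C('x')=1, C('y')=9
L[0]='y': occ=0, LF[0]=C('y')+0=9+0=9
L[1]='y': occ=1, LF[1]=C('y')+1=9+1=10
L[2]='x': occ=0, LF[2]=C('x')+0=1+0=1
L[3]='y': occ=2, LF[3]=C('y')+2=9+2=11
L[4]='x': occ=1, LF[4]=C('x')+1=1+1=2
L[5]='y': occ=3, LF[5]=C('y')+3=9+3=12
L[6]='y': occ=4, LF[6]=C('y')+4=9+4=13
L[7]='x': occ=2, LF[7]=C('x')+2=1+2=3
L[8]='x': occ=3, LF[8]=C('x')+3=1+3=4
L[9]='x': occ=4, LF[9]=C('x')+4=1+4=5
L[10]='$': occ=0, LF[10]=C('$')+0=0+0=0
L[11]='y': occ=5, LF[11]=C('y')+5=9+5=14
L[12]='x': occ=5, LF[12]=C('x')+5=1+5=6
L[13]='x': occ=6, LF[13]=C('x')+6=1+6=7
L[14]='x': occ=7, LF[14]=C('x')+7=1+7=8

Answer: 9 10 1 11 2 12 13 3 4 5 0 14 6 7 8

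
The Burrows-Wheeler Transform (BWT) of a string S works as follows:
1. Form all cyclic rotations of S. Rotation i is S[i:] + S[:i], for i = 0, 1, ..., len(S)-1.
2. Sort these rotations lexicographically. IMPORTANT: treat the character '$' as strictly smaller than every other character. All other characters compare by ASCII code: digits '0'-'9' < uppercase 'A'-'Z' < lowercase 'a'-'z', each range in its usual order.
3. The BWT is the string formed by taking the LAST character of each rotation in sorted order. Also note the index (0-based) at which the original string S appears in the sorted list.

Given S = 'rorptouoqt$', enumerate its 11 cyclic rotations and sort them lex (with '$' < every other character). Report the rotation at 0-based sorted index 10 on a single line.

All 11 rotations (rotation i = S[i:]+S[:i]):
  rot[0] = rorptouoqt$
  rot[1] = orptouoqt$r
  rot[2] = rptouoqt$ro
  rot[3] = ptouoqt$ror
  rot[4] = touoqt$rorp
  rot[5] = ouoqt$rorpt
  rot[6] = uoqt$rorpto
  rot[7] = oqt$rorptou
  rot[8] = qt$rorptouo
  rot[9] = t$rorptouoq
  rot[10] = $rorptouoqt
Sorted (with $ < everything):
  sorted[0] = $rorptouoqt
  sorted[1] = oqt$rorptou
  sorted[2] = orptouoqt$r
  sorted[3] = ouoqt$rorpt
  sorted[4] = ptouoqt$ror
  sorted[5] = qt$rorptouo
  sorted[6] = rorptouoqt$
  sorted[7] = rptouoqt$ro
  sorted[8] = t$rorptouoq
  sorted[9] = touoqt$rorp
  sorted[10] = uoqt$rorpto
sorted[10] = uoqt$rorpto

Answer: uoqt$rorpto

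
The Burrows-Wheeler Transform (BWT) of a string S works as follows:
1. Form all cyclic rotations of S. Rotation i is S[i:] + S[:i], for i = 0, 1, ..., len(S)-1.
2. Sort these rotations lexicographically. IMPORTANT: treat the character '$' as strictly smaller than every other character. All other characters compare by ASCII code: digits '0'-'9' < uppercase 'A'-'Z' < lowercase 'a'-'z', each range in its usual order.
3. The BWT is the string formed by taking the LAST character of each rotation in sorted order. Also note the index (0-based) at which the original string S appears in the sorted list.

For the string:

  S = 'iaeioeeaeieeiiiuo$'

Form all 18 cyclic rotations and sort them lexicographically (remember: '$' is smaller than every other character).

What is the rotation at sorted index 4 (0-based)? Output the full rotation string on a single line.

Answer: eeaeieeiiiuo$iaeio

Derivation:
All 18 rotations (rotation i = S[i:]+S[:i]):
  rot[0] = iaeioeeaeieeiiiuo$
  rot[1] = aeioeeaeieeiiiuo$i
  rot[2] = eioeeaeieeiiiuo$ia
  rot[3] = ioeeaeieeiiiuo$iae
  rot[4] = oeeaeieeiiiuo$iaei
  rot[5] = eeaeieeiiiuo$iaeio
  rot[6] = eaeieeiiiuo$iaeioe
  rot[7] = aeieeiiiuo$iaeioee
  rot[8] = eieeiiiuo$iaeioeea
  rot[9] = ieeiiiuo$iaeioeeae
  rot[10] = eeiiiuo$iaeioeeaei
  rot[11] = eiiiuo$iaeioeeaeie
  rot[12] = iiiuo$iaeioeeaeiee
  rot[13] = iiuo$iaeioeeaeieei
  rot[14] = iuo$iaeioeeaeieeii
  rot[15] = uo$iaeioeeaeieeiii
  rot[16] = o$iaeioeeaeieeiiiu
  rot[17] = $iaeioeeaeieeiiiuo
Sorted (with $ < everything):
  sorted[0] = $iaeioeeaeieeiiiuo
  sorted[1] = aeieeiiiuo$iaeioee
  sorted[2] = aeioeeaeieeiiiuo$i
  sorted[3] = eaeieeiiiuo$iaeioe
  sorted[4] = eeaeieeiiiuo$iaeio
  sorted[5] = eeiiiuo$iaeioeeaei
  sorted[6] = eieeiiiuo$iaeioeea
  sorted[7] = eiiiuo$iaeioeeaeie
  sorted[8] = eioeeaeieeiiiuo$ia
  sorted[9] = iaeioeeaeieeiiiuo$
  sorted[10] = ieeiiiuo$iaeioeeae
  sorted[11] = iiiuo$iaeioeeaeiee
  sorted[12] = iiuo$iaeioeeaeieei
  sorted[13] = ioeeaeieeiiiuo$iae
  sorted[14] = iuo$iaeioeeaeieeii
  sorted[15] = o$iaeioeeaeieeiiiu
  sorted[16] = oeeaeieeiiiuo$iaei
  sorted[17] = uo$iaeioeeaeieeiii
sorted[4] = eeaeieeiiiuo$iaeio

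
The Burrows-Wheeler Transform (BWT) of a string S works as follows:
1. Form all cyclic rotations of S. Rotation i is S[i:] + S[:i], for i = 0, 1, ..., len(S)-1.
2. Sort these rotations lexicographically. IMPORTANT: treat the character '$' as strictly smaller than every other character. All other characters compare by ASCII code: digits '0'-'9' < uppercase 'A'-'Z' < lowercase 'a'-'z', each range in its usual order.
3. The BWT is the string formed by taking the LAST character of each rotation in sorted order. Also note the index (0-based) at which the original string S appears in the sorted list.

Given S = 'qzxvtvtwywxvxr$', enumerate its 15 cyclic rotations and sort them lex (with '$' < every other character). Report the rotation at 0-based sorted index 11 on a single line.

Answer: xvtvtwywxvxr$qz

Derivation:
All 15 rotations (rotation i = S[i:]+S[:i]):
  rot[0] = qzxvtvtwywxvxr$
  rot[1] = zxvtvtwywxvxr$q
  rot[2] = xvtvtwywxvxr$qz
  rot[3] = vtvtwywxvxr$qzx
  rot[4] = tvtwywxvxr$qzxv
  rot[5] = vtwywxvxr$qzxvt
  rot[6] = twywxvxr$qzxvtv
  rot[7] = wywxvxr$qzxvtvt
  rot[8] = ywxvxr$qzxvtvtw
  rot[9] = wxvxr$qzxvtvtwy
  rot[10] = xvxr$qzxvtvtwyw
  rot[11] = vxr$qzxvtvtwywx
  rot[12] = xr$qzxvtvtwywxv
  rot[13] = r$qzxvtvtwywxvx
  rot[14] = $qzxvtvtwywxvxr
Sorted (with $ < everything):
  sorted[0] = $qzxvtvtwywxvxr
  sorted[1] = qzxvtvtwywxvxr$
  sorted[2] = r$qzxvtvtwywxvx
  sorted[3] = tvtwywxvxr$qzxv
  sorted[4] = twywxvxr$qzxvtv
  sorted[5] = vtvtwywxvxr$qzx
  sorted[6] = vtwywxvxr$qzxvt
  sorted[7] = vxr$qzxvtvtwywx
  sorted[8] = wxvxr$qzxvtvtwy
  sorted[9] = wywxvxr$qzxvtvt
  sorted[10] = xr$qzxvtvtwywxv
  sorted[11] = xvtvtwywxvxr$qz
  sorted[12] = xvxr$qzxvtvtwyw
  sorted[13] = ywxvxr$qzxvtvtw
  sorted[14] = zxvtvtwywxvxr$q
sorted[11] = xvtvtwywxvxr$qz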